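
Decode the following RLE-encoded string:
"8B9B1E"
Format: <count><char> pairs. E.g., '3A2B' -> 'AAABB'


Expanding each <count><char> pair:
  8B -> 'BBBBBBBB'
  9B -> 'BBBBBBBBB'
  1E -> 'E'

Decoded = BBBBBBBBBBBBBBBBBE


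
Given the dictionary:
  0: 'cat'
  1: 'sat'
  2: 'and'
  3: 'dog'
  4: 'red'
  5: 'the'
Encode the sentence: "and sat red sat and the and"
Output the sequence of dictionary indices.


Look up each word in the dictionary:
  'and' -> 2
  'sat' -> 1
  'red' -> 4
  'sat' -> 1
  'and' -> 2
  'the' -> 5
  'and' -> 2

Encoded: [2, 1, 4, 1, 2, 5, 2]


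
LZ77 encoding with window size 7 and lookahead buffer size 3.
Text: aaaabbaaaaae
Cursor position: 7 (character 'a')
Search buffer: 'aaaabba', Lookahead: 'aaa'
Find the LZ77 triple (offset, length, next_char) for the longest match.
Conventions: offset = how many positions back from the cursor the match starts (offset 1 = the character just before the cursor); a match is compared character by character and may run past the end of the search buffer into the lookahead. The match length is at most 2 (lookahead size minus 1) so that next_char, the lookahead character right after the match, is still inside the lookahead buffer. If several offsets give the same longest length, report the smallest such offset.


Try each offset into the search buffer:
  offset=1 (pos 6, char 'a'): match length 2
  offset=2 (pos 5, char 'b'): match length 0
  offset=3 (pos 4, char 'b'): match length 0
  offset=4 (pos 3, char 'a'): match length 1
  offset=5 (pos 2, char 'a'): match length 2
  offset=6 (pos 1, char 'a'): match length 2
  offset=7 (pos 0, char 'a'): match length 2
Longest match has length 2, found at offsets 1, 5, 6, 7; take the smallest, offset 1.
next_char = character at position 7 + 2 = 9 -> 'a'

Best match: offset=1, length=2 (matching 'aa' starting at position 6)
LZ77 triple: (1, 2, 'a')


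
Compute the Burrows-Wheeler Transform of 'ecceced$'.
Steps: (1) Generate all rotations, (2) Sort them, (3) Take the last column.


Rotations (sorted):
  0: $ecceced -> last char: d
  1: cceced$e -> last char: e
  2: ceced$ec -> last char: c
  3: ced$ecce -> last char: e
  4: d$eccece -> last char: e
  5: ecceced$ -> last char: $
  6: eced$ecc -> last char: c
  7: ed$eccec -> last char: c


BWT = decee$cc


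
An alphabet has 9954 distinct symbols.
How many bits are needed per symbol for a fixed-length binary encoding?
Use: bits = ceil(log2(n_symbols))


log2(9954) = 13.2811
Bracket: 2^13 = 8192 < 9954 <= 2^14 = 16384
So ceil(log2(9954)) = 14

bits = ceil(log2(9954)) = ceil(13.2811) = 14 bits


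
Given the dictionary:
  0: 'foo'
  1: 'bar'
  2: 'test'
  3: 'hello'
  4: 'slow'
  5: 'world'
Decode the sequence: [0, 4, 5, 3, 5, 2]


Look up each index in the dictionary:
  0 -> 'foo'
  4 -> 'slow'
  5 -> 'world'
  3 -> 'hello'
  5 -> 'world'
  2 -> 'test'

Decoded: "foo slow world hello world test"


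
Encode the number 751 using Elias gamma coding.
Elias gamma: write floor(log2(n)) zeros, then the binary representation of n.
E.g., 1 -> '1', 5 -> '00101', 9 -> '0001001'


num_bits = floor(log2(751)) + 1 = 10
leading_zeros = num_bits - 1 = 9
binary(751) = 1011101111

Elias gamma(751) = '000000000' + '1011101111' = 0000000001011101111 (19 bits)


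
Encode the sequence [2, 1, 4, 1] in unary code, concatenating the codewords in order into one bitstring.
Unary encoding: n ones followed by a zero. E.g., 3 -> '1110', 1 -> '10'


Encode each number as n ones followed by a terminating 0:
  2 -> 110 (3 bits)
  1 -> 10 (2 bits)
  4 -> 11110 (5 bits)
  1 -> 10 (2 bits)
Total length = 3 + 2 + 5 + 2 = 12 bits.

Unary([2, 1, 4, 1]) = 110101111010 (12 bits)


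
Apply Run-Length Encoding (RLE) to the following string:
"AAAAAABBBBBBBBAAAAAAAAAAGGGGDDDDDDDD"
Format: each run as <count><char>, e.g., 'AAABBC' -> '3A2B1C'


Scanning runs left to right:
  i=0: run of 'A' x 6 -> '6A'
  i=6: run of 'B' x 8 -> '8B'
  i=14: run of 'A' x 10 -> '10A'
  i=24: run of 'G' x 4 -> '4G'
  i=28: run of 'D' x 8 -> '8D'

RLE = 6A8B10A4G8D


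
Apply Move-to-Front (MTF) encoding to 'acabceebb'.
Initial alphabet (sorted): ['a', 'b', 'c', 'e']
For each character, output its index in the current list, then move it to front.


MTF encoding:
'a': index 0 in ['a', 'b', 'c', 'e'] -> ['a', 'b', 'c', 'e']
'c': index 2 in ['a', 'b', 'c', 'e'] -> ['c', 'a', 'b', 'e']
'a': index 1 in ['c', 'a', 'b', 'e'] -> ['a', 'c', 'b', 'e']
'b': index 2 in ['a', 'c', 'b', 'e'] -> ['b', 'a', 'c', 'e']
'c': index 2 in ['b', 'a', 'c', 'e'] -> ['c', 'b', 'a', 'e']
'e': index 3 in ['c', 'b', 'a', 'e'] -> ['e', 'c', 'b', 'a']
'e': index 0 in ['e', 'c', 'b', 'a'] -> ['e', 'c', 'b', 'a']
'b': index 2 in ['e', 'c', 'b', 'a'] -> ['b', 'e', 'c', 'a']
'b': index 0 in ['b', 'e', 'c', 'a'] -> ['b', 'e', 'c', 'a']


Output: [0, 2, 1, 2, 2, 3, 0, 2, 0]


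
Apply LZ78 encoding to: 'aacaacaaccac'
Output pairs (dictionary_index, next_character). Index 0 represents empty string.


LZ78 encoding steps:
Dictionary: {0: ''}
Step 1: w='' (idx 0), next='a' -> output (0, 'a'), add 'a' as idx 1
Step 2: w='a' (idx 1), next='c' -> output (1, 'c'), add 'ac' as idx 2
Step 3: w='a' (idx 1), next='a' -> output (1, 'a'), add 'aa' as idx 3
Step 4: w='' (idx 0), next='c' -> output (0, 'c'), add 'c' as idx 4
Step 5: w='aa' (idx 3), next='c' -> output (3, 'c'), add 'aac' as idx 5
Step 6: w='c' (idx 4), next='a' -> output (4, 'a'), add 'ca' as idx 6
Step 7: w='c' (idx 4), end of input -> output (4, '')


Encoded: [(0, 'a'), (1, 'c'), (1, 'a'), (0, 'c'), (3, 'c'), (4, 'a'), (4, '')]


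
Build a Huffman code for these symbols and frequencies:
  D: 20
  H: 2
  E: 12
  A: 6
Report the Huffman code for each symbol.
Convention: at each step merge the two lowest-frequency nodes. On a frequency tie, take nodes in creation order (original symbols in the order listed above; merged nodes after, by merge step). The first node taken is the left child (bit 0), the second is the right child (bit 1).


Huffman tree construction:
Step 1: Merge H(2) + A(6) = 8
Step 2: Merge (H+A)(8) + E(12) = 20
Step 3: Merge D(20) + ((H+A)+E)(20) = 40
Read each symbol's code off the tree from the root (left child = 0, right child = 1).

Codes:
  D: 0 (length 1)
  H: 100 (length 3)
  E: 11 (length 2)
  A: 101 (length 3)
Average code length: 68/40 = 1.7000 bits/symbol


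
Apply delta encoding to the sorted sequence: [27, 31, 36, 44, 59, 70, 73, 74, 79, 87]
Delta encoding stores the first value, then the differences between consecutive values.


First value: 27
Deltas:
  31 - 27 = 4
  36 - 31 = 5
  44 - 36 = 8
  59 - 44 = 15
  70 - 59 = 11
  73 - 70 = 3
  74 - 73 = 1
  79 - 74 = 5
  87 - 79 = 8


Delta encoded: [27, 4, 5, 8, 15, 11, 3, 1, 5, 8]


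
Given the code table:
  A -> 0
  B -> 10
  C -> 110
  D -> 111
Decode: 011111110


Decoding:
0 -> A
111 -> D
111 -> D
10 -> B


Result: ADDB


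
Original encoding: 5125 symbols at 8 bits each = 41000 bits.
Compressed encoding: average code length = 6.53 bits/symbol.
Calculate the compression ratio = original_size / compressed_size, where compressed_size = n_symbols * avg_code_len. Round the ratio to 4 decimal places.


original_size = n_symbols * orig_bits = 5125 * 8 = 41000 bits
compressed_size = n_symbols * avg_code_len = 5125 * 6.53 = 33466.25 bits
ratio = original_size / compressed_size = 41000 / 33466.25 = 1.2251

Compression ratio = 1.2251


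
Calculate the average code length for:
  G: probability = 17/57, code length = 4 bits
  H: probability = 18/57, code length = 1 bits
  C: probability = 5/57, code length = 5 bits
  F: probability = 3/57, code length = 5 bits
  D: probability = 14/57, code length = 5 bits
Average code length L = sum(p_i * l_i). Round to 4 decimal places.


Weighted contributions p_i * l_i:
  G: (17/57) * 4 = 68/57
  H: (18/57) * 1 = 18/57
  C: (5/57) * 5 = 25/57
  F: (3/57) * 5 = 15/57
  D: (14/57) * 5 = 70/57
Sum = (68 + 18 + 25 + 15 + 70)/57 = 196/57

L = 196/57 = 3.4386 bits/symbol


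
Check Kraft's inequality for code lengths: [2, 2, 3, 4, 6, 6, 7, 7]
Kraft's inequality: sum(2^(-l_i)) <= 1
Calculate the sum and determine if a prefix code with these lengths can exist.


Sum = 2^(-2) + 2^(-2) + 2^(-3) + 2^(-4) + 2^(-6) + 2^(-6) + 2^(-7) + 2^(-7)
    = 0.25 + 0.25 + 0.125 + 0.0625 + 0.015625 + 0.015625 + 0.0078125 + 0.0078125
    = 94/128 = 0.734375
Since 0.734375 <= 1, Kraft's inequality IS satisfied.
A prefix code with these lengths CAN exist.

Kraft sum = 0.734375. Satisfied.


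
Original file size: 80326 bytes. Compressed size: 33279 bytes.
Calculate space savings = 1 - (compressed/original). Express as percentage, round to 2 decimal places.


ratio = compressed/original = 33279/80326 = 0.414299
savings = 1 - ratio = 1 - 0.414299 = 0.585701
as a percentage: 0.585701 * 100 = 58.57%

Space savings = 1 - 33279/80326 = 58.57%


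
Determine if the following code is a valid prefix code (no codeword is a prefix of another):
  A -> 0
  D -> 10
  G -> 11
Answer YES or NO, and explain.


Checking each pair (does one codeword prefix another?):
  A='0' vs D='10': no prefix
  A='0' vs G='11': no prefix
  D='10' vs A='0': no prefix
  D='10' vs G='11': no prefix
  G='11' vs A='0': no prefix
  G='11' vs D='10': no prefix
No violation found over all pairs.

YES -- this is a valid prefix code. No codeword is a prefix of any other codeword.


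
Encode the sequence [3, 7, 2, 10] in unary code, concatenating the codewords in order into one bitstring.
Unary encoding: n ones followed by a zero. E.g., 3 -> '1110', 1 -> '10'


Encode each number as n ones followed by a terminating 0:
  3 -> 1110 (4 bits)
  7 -> 11111110 (8 bits)
  2 -> 110 (3 bits)
  10 -> 11111111110 (11 bits)
Total length = 4 + 8 + 3 + 11 = 26 bits.

Unary([3, 7, 2, 10]) = 11101111111011011111111110 (26 bits)


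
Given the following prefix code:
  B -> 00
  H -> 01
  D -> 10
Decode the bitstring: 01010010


Decoding step by step:
Bits 01 -> H
Bits 01 -> H
Bits 00 -> B
Bits 10 -> D


Decoded message: HHBD


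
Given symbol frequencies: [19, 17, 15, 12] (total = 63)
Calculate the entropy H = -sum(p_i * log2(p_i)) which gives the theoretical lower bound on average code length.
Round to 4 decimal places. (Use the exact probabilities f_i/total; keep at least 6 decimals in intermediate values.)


Per-symbol terms -p_i * log2(p_i) with p_i = f_i/63:
  p = 19/63 = 0.301587: log2(p) = -1.729352, -p*log2(p) = 0.521551
  p = 17/63 = 0.269841: log2(p) = -1.889817, -p*log2(p) = 0.509951
  p = 15/63 = 0.238095: log2(p) = -2.070389, -p*log2(p) = 0.492950
  p = 12/63 = 0.190476: log2(p) = -2.392317, -p*log2(p) = 0.455680
H = 0.521551 + 0.509951 + 0.492950 + 0.455680 = 1.980132

H = 1.9801 bits/symbol


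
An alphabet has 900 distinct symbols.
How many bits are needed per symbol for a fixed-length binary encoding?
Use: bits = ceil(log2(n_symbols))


log2(900) = 9.8138
Bracket: 2^9 = 512 < 900 <= 2^10 = 1024
So ceil(log2(900)) = 10

bits = ceil(log2(900)) = ceil(9.8138) = 10 bits


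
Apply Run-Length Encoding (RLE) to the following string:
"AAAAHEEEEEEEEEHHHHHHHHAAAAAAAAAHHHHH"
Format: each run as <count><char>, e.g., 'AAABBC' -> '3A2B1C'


Scanning runs left to right:
  i=0: run of 'A' x 4 -> '4A'
  i=4: run of 'H' x 1 -> '1H'
  i=5: run of 'E' x 9 -> '9E'
  i=14: run of 'H' x 8 -> '8H'
  i=22: run of 'A' x 9 -> '9A'
  i=31: run of 'H' x 5 -> '5H'

RLE = 4A1H9E8H9A5H


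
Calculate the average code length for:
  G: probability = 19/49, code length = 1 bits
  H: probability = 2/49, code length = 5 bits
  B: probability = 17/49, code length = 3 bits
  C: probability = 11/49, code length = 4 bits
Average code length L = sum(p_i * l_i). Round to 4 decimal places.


Weighted contributions p_i * l_i:
  G: (19/49) * 1 = 19/49
  H: (2/49) * 5 = 10/49
  B: (17/49) * 3 = 51/49
  C: (11/49) * 4 = 44/49
Sum = (19 + 10 + 51 + 44)/49 = 124/49

L = 124/49 = 2.5306 bits/symbol


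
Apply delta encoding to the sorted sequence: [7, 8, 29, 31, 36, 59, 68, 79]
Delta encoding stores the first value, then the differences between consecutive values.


First value: 7
Deltas:
  8 - 7 = 1
  29 - 8 = 21
  31 - 29 = 2
  36 - 31 = 5
  59 - 36 = 23
  68 - 59 = 9
  79 - 68 = 11


Delta encoded: [7, 1, 21, 2, 5, 23, 9, 11]


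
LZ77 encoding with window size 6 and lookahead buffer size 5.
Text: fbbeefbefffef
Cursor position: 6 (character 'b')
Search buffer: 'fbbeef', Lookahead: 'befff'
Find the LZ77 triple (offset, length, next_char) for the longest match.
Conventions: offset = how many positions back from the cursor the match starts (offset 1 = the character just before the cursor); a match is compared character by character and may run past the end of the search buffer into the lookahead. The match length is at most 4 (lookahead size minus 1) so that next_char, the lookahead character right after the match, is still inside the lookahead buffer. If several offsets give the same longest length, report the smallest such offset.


Try each offset into the search buffer:
  offset=1 (pos 5, char 'f'): match length 0
  offset=2 (pos 4, char 'e'): match length 0
  offset=3 (pos 3, char 'e'): match length 0
  offset=4 (pos 2, char 'b'): match length 2
  offset=5 (pos 1, char 'b'): match length 1
  offset=6 (pos 0, char 'f'): match length 0
Longest match has length 2 at offset 4.
next_char = character at position 6 + 2 = 8 -> 'f'

Best match: offset=4, length=2 (matching 'be' starting at position 2)
LZ77 triple: (4, 2, 'f')


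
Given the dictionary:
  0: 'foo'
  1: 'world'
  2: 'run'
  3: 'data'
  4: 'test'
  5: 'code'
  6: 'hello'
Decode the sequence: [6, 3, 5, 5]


Look up each index in the dictionary:
  6 -> 'hello'
  3 -> 'data'
  5 -> 'code'
  5 -> 'code'

Decoded: "hello data code code"


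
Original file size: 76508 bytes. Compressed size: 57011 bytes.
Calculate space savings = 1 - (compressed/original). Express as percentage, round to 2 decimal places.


ratio = compressed/original = 57011/76508 = 0.745164
savings = 1 - ratio = 1 - 0.745164 = 0.254836
as a percentage: 0.254836 * 100 = 25.48%

Space savings = 1 - 57011/76508 = 25.48%


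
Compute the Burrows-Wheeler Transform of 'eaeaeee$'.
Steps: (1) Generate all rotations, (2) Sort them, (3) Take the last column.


Rotations (sorted):
  0: $eaeaeee -> last char: e
  1: aeaeee$e -> last char: e
  2: aeee$eae -> last char: e
  3: e$eaeaee -> last char: e
  4: eaeaeee$ -> last char: $
  5: eaeee$ea -> last char: a
  6: ee$eaeae -> last char: e
  7: eee$eaea -> last char: a


BWT = eeee$aea


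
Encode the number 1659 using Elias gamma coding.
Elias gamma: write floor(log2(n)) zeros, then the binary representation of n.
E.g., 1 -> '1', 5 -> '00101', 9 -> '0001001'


num_bits = floor(log2(1659)) + 1 = 11
leading_zeros = num_bits - 1 = 10
binary(1659) = 11001111011

Elias gamma(1659) = '0000000000' + '11001111011' = 000000000011001111011 (21 bits)


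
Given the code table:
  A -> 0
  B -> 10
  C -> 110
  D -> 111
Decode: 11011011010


Decoding:
110 -> C
110 -> C
110 -> C
10 -> B


Result: CCCB


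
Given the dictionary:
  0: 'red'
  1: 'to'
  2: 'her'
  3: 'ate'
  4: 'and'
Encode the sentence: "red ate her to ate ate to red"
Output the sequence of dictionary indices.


Look up each word in the dictionary:
  'red' -> 0
  'ate' -> 3
  'her' -> 2
  'to' -> 1
  'ate' -> 3
  'ate' -> 3
  'to' -> 1
  'red' -> 0

Encoded: [0, 3, 2, 1, 3, 3, 1, 0]


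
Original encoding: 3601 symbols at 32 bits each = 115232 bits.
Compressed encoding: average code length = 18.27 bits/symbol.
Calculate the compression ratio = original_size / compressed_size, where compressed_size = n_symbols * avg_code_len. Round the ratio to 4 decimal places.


original_size = n_symbols * orig_bits = 3601 * 32 = 115232 bits
compressed_size = n_symbols * avg_code_len = 3601 * 18.27 = 65790.27 bits
ratio = original_size / compressed_size = 115232 / 65790.27 = 1.7515

Compression ratio = 1.7515


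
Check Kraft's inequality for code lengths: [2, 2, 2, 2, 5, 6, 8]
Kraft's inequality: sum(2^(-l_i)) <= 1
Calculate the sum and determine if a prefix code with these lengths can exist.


Sum = 2^(-2) + 2^(-2) + 2^(-2) + 2^(-2) + 2^(-5) + 2^(-6) + 2^(-8)
    = 0.25 + 0.25 + 0.25 + 0.25 + 0.03125 + 0.015625 + 0.00390625
    = 269/256 = 1.05078125
Since 1.05078125 > 1, Kraft's inequality is NOT satisfied.
A prefix code with these lengths CANNOT exist.

Kraft sum = 1.05078125. Not satisfied.


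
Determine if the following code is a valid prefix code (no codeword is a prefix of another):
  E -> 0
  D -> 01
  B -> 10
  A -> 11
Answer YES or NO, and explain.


Checking each pair (does one codeword prefix another?):
  E='0' vs D='01': prefix -- VIOLATION

NO -- this is NOT a valid prefix code. E (0) is a prefix of D (01).


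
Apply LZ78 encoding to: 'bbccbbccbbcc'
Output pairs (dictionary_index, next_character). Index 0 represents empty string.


LZ78 encoding steps:
Dictionary: {0: ''}
Step 1: w='' (idx 0), next='b' -> output (0, 'b'), add 'b' as idx 1
Step 2: w='b' (idx 1), next='c' -> output (1, 'c'), add 'bc' as idx 2
Step 3: w='' (idx 0), next='c' -> output (0, 'c'), add 'c' as idx 3
Step 4: w='b' (idx 1), next='b' -> output (1, 'b'), add 'bb' as idx 4
Step 5: w='c' (idx 3), next='c' -> output (3, 'c'), add 'cc' as idx 5
Step 6: w='bb' (idx 4), next='c' -> output (4, 'c'), add 'bbc' as idx 6
Step 7: w='c' (idx 3), end of input -> output (3, '')


Encoded: [(0, 'b'), (1, 'c'), (0, 'c'), (1, 'b'), (3, 'c'), (4, 'c'), (3, '')]


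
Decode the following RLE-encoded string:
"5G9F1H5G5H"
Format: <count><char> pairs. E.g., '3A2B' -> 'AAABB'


Expanding each <count><char> pair:
  5G -> 'GGGGG'
  9F -> 'FFFFFFFFF'
  1H -> 'H'
  5G -> 'GGGGG'
  5H -> 'HHHHH'

Decoded = GGGGGFFFFFFFFFHGGGGGHHHHH


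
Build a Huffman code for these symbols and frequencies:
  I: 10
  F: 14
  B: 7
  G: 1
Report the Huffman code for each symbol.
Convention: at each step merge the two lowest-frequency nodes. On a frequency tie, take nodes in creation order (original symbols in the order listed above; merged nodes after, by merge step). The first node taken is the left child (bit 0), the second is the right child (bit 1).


Huffman tree construction:
Step 1: Merge G(1) + B(7) = 8
Step 2: Merge (G+B)(8) + I(10) = 18
Step 3: Merge F(14) + ((G+B)+I)(18) = 32
Read each symbol's code off the tree from the root (left child = 0, right child = 1).

Codes:
  I: 11 (length 2)
  F: 0 (length 1)
  B: 101 (length 3)
  G: 100 (length 3)
Average code length: 58/32 = 1.8125 bits/symbol


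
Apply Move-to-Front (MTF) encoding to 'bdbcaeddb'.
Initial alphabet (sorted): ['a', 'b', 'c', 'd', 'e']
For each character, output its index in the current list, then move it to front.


MTF encoding:
'b': index 1 in ['a', 'b', 'c', 'd', 'e'] -> ['b', 'a', 'c', 'd', 'e']
'd': index 3 in ['b', 'a', 'c', 'd', 'e'] -> ['d', 'b', 'a', 'c', 'e']
'b': index 1 in ['d', 'b', 'a', 'c', 'e'] -> ['b', 'd', 'a', 'c', 'e']
'c': index 3 in ['b', 'd', 'a', 'c', 'e'] -> ['c', 'b', 'd', 'a', 'e']
'a': index 3 in ['c', 'b', 'd', 'a', 'e'] -> ['a', 'c', 'b', 'd', 'e']
'e': index 4 in ['a', 'c', 'b', 'd', 'e'] -> ['e', 'a', 'c', 'b', 'd']
'd': index 4 in ['e', 'a', 'c', 'b', 'd'] -> ['d', 'e', 'a', 'c', 'b']
'd': index 0 in ['d', 'e', 'a', 'c', 'b'] -> ['d', 'e', 'a', 'c', 'b']
'b': index 4 in ['d', 'e', 'a', 'c', 'b'] -> ['b', 'd', 'e', 'a', 'c']


Output: [1, 3, 1, 3, 3, 4, 4, 0, 4]


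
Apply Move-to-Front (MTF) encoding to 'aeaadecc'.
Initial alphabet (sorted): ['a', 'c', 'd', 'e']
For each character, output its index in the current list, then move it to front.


MTF encoding:
'a': index 0 in ['a', 'c', 'd', 'e'] -> ['a', 'c', 'd', 'e']
'e': index 3 in ['a', 'c', 'd', 'e'] -> ['e', 'a', 'c', 'd']
'a': index 1 in ['e', 'a', 'c', 'd'] -> ['a', 'e', 'c', 'd']
'a': index 0 in ['a', 'e', 'c', 'd'] -> ['a', 'e', 'c', 'd']
'd': index 3 in ['a', 'e', 'c', 'd'] -> ['d', 'a', 'e', 'c']
'e': index 2 in ['d', 'a', 'e', 'c'] -> ['e', 'd', 'a', 'c']
'c': index 3 in ['e', 'd', 'a', 'c'] -> ['c', 'e', 'd', 'a']
'c': index 0 in ['c', 'e', 'd', 'a'] -> ['c', 'e', 'd', 'a']


Output: [0, 3, 1, 0, 3, 2, 3, 0]


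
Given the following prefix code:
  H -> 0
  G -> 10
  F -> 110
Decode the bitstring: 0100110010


Decoding step by step:
Bits 0 -> H
Bits 10 -> G
Bits 0 -> H
Bits 110 -> F
Bits 0 -> H
Bits 10 -> G


Decoded message: HGHFHG


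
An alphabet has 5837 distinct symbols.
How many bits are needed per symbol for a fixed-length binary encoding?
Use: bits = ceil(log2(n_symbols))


log2(5837) = 12.511
Bracket: 2^12 = 4096 < 5837 <= 2^13 = 8192
So ceil(log2(5837)) = 13

bits = ceil(log2(5837)) = ceil(12.511) = 13 bits


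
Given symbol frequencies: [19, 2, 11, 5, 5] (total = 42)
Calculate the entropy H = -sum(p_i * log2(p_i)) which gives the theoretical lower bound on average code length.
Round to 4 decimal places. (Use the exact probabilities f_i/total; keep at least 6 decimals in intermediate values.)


Per-symbol terms -p_i * log2(p_i) with p_i = f_i/42:
  p = 19/42 = 0.452381: log2(p) = -1.144390, -p*log2(p) = 0.517700
  p = 2/42 = 0.047619: log2(p) = -4.392317, -p*log2(p) = 0.209158
  p = 11/42 = 0.261905: log2(p) = -1.932886, -p*log2(p) = 0.506232
  p = 5/42 = 0.119048: log2(p) = -3.070389, -p*log2(p) = 0.365523
  p = 5/42 = 0.119048: log2(p) = -3.070389, -p*log2(p) = 0.365523
H = 0.517700 + 0.209158 + 0.506232 + 0.365523 + 0.365523 = 1.964136

H = 1.9641 bits/symbol


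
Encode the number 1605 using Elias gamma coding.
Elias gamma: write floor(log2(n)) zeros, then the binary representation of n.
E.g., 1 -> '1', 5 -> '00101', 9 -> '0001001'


num_bits = floor(log2(1605)) + 1 = 11
leading_zeros = num_bits - 1 = 10
binary(1605) = 11001000101

Elias gamma(1605) = '0000000000' + '11001000101' = 000000000011001000101 (21 bits)


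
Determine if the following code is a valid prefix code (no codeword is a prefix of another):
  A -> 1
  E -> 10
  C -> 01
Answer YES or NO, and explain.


Checking each pair (does one codeword prefix another?):
  A='1' vs E='10': prefix -- VIOLATION

NO -- this is NOT a valid prefix code. A (1) is a prefix of E (10).


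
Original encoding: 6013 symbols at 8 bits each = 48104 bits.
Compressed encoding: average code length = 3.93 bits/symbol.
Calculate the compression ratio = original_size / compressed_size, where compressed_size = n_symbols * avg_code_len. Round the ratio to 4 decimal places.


original_size = n_symbols * orig_bits = 6013 * 8 = 48104 bits
compressed_size = n_symbols * avg_code_len = 6013 * 3.93 = 23631.09 bits
ratio = original_size / compressed_size = 48104 / 23631.09 = 2.0356

Compression ratio = 2.0356


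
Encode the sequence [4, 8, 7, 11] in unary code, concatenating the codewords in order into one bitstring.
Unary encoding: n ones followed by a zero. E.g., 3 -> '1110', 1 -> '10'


Encode each number as n ones followed by a terminating 0:
  4 -> 11110 (5 bits)
  8 -> 111111110 (9 bits)
  7 -> 11111110 (8 bits)
  11 -> 111111111110 (12 bits)
Total length = 5 + 9 + 8 + 12 = 34 bits.

Unary([4, 8, 7, 11]) = 1111011111111011111110111111111110 (34 bits)


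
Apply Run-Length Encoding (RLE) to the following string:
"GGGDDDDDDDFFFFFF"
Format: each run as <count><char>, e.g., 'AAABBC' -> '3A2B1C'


Scanning runs left to right:
  i=0: run of 'G' x 3 -> '3G'
  i=3: run of 'D' x 7 -> '7D'
  i=10: run of 'F' x 6 -> '6F'

RLE = 3G7D6F


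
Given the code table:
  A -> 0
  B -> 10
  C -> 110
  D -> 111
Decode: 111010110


Decoding:
111 -> D
0 -> A
10 -> B
110 -> C


Result: DABC


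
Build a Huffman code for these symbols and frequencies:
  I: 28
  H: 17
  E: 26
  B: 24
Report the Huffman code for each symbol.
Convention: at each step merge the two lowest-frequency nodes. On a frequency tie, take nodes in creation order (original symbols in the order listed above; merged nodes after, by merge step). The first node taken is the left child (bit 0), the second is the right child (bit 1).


Huffman tree construction:
Step 1: Merge H(17) + B(24) = 41
Step 2: Merge E(26) + I(28) = 54
Step 3: Merge (H+B)(41) + (E+I)(54) = 95
Read each symbol's code off the tree from the root (left child = 0, right child = 1).

Codes:
  I: 11 (length 2)
  H: 00 (length 2)
  E: 10 (length 2)
  B: 01 (length 2)
Average code length: 190/95 = 2.0000 bits/symbol


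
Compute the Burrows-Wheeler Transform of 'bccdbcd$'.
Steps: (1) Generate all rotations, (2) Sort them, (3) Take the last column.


Rotations (sorted):
  0: $bccdbcd -> last char: d
  1: bccdbcd$ -> last char: $
  2: bcd$bccd -> last char: d
  3: ccdbcd$b -> last char: b
  4: cd$bccdb -> last char: b
  5: cdbcd$bc -> last char: c
  6: d$bccdbc -> last char: c
  7: dbcd$bcc -> last char: c


BWT = d$dbbccc


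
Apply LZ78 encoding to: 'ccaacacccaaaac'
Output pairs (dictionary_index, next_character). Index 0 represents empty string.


LZ78 encoding steps:
Dictionary: {0: ''}
Step 1: w='' (idx 0), next='c' -> output (0, 'c'), add 'c' as idx 1
Step 2: w='c' (idx 1), next='a' -> output (1, 'a'), add 'ca' as idx 2
Step 3: w='' (idx 0), next='a' -> output (0, 'a'), add 'a' as idx 3
Step 4: w='ca' (idx 2), next='c' -> output (2, 'c'), add 'cac' as idx 4
Step 5: w='c' (idx 1), next='c' -> output (1, 'c'), add 'cc' as idx 5
Step 6: w='a' (idx 3), next='a' -> output (3, 'a'), add 'aa' as idx 6
Step 7: w='aa' (idx 6), next='c' -> output (6, 'c'), add 'aac' as idx 7


Encoded: [(0, 'c'), (1, 'a'), (0, 'a'), (2, 'c'), (1, 'c'), (3, 'a'), (6, 'c')]


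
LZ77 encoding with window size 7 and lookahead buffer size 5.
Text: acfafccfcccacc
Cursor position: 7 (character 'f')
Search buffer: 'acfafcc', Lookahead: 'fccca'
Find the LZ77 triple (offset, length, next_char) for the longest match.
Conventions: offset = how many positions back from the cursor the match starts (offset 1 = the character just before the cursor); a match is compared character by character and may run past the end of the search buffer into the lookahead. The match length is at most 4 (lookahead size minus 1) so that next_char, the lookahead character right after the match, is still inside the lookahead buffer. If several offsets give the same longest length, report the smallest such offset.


Try each offset into the search buffer:
  offset=1 (pos 6, char 'c'): match length 0
  offset=2 (pos 5, char 'c'): match length 0
  offset=3 (pos 4, char 'f'): match length 3
  offset=4 (pos 3, char 'a'): match length 0
  offset=5 (pos 2, char 'f'): match length 1
  offset=6 (pos 1, char 'c'): match length 0
  offset=7 (pos 0, char 'a'): match length 0
Longest match has length 3 at offset 3.
next_char = character at position 7 + 3 = 10 -> 'c'

Best match: offset=3, length=3 (matching 'fcc' starting at position 4)
LZ77 triple: (3, 3, 'c')


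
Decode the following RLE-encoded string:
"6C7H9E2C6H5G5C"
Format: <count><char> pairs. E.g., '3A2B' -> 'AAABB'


Expanding each <count><char> pair:
  6C -> 'CCCCCC'
  7H -> 'HHHHHHH'
  9E -> 'EEEEEEEEE'
  2C -> 'CC'
  6H -> 'HHHHHH'
  5G -> 'GGGGG'
  5C -> 'CCCCC'

Decoded = CCCCCCHHHHHHHEEEEEEEEECCHHHHHHGGGGGCCCCC


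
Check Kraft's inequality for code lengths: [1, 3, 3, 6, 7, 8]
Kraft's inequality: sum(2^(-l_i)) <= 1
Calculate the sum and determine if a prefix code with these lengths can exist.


Sum = 2^(-1) + 2^(-3) + 2^(-3) + 2^(-6) + 2^(-7) + 2^(-8)
    = 0.5 + 0.125 + 0.125 + 0.015625 + 0.0078125 + 0.00390625
    = 199/256 = 0.77734375
Since 0.77734375 <= 1, Kraft's inequality IS satisfied.
A prefix code with these lengths CAN exist.

Kraft sum = 0.77734375. Satisfied.


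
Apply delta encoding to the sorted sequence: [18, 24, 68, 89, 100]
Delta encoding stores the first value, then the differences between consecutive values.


First value: 18
Deltas:
  24 - 18 = 6
  68 - 24 = 44
  89 - 68 = 21
  100 - 89 = 11


Delta encoded: [18, 6, 44, 21, 11]


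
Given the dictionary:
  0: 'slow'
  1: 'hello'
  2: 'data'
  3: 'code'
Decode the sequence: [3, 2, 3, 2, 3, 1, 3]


Look up each index in the dictionary:
  3 -> 'code'
  2 -> 'data'
  3 -> 'code'
  2 -> 'data'
  3 -> 'code'
  1 -> 'hello'
  3 -> 'code'

Decoded: "code data code data code hello code"


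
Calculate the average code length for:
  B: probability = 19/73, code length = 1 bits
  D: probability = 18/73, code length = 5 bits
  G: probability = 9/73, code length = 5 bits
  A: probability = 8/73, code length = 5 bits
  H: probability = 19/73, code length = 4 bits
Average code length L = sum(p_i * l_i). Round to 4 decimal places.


Weighted contributions p_i * l_i:
  B: (19/73) * 1 = 19/73
  D: (18/73) * 5 = 90/73
  G: (9/73) * 5 = 45/73
  A: (8/73) * 5 = 40/73
  H: (19/73) * 4 = 76/73
Sum = (19 + 90 + 45 + 40 + 76)/73 = 270/73

L = 270/73 = 3.6986 bits/symbol


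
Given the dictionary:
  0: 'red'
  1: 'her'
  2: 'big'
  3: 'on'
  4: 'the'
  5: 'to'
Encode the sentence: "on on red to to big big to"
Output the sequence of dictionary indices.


Look up each word in the dictionary:
  'on' -> 3
  'on' -> 3
  'red' -> 0
  'to' -> 5
  'to' -> 5
  'big' -> 2
  'big' -> 2
  'to' -> 5

Encoded: [3, 3, 0, 5, 5, 2, 2, 5]


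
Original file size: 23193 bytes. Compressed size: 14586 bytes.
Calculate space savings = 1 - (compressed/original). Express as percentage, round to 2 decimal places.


ratio = compressed/original = 14586/23193 = 0.628897
savings = 1 - ratio = 1 - 0.628897 = 0.371103
as a percentage: 0.371103 * 100 = 37.11%

Space savings = 1 - 14586/23193 = 37.11%


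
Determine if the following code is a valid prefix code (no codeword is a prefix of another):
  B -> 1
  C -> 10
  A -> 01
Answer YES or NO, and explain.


Checking each pair (does one codeword prefix another?):
  B='1' vs C='10': prefix -- VIOLATION

NO -- this is NOT a valid prefix code. B (1) is a prefix of C (10).


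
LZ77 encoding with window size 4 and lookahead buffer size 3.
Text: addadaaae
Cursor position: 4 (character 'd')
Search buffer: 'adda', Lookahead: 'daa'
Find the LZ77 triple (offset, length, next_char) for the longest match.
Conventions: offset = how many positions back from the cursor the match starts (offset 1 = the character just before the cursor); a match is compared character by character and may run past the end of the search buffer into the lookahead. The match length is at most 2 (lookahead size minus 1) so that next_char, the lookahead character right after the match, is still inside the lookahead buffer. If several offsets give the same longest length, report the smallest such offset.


Try each offset into the search buffer:
  offset=1 (pos 3, char 'a'): match length 0
  offset=2 (pos 2, char 'd'): match length 2
  offset=3 (pos 1, char 'd'): match length 1
  offset=4 (pos 0, char 'a'): match length 0
Longest match has length 2 at offset 2.
next_char = character at position 4 + 2 = 6 -> 'a'

Best match: offset=2, length=2 (matching 'da' starting at position 2)
LZ77 triple: (2, 2, 'a')


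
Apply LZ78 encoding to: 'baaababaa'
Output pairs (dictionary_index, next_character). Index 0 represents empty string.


LZ78 encoding steps:
Dictionary: {0: ''}
Step 1: w='' (idx 0), next='b' -> output (0, 'b'), add 'b' as idx 1
Step 2: w='' (idx 0), next='a' -> output (0, 'a'), add 'a' as idx 2
Step 3: w='a' (idx 2), next='a' -> output (2, 'a'), add 'aa' as idx 3
Step 4: w='b' (idx 1), next='a' -> output (1, 'a'), add 'ba' as idx 4
Step 5: w='ba' (idx 4), next='a' -> output (4, 'a'), add 'baa' as idx 5


Encoded: [(0, 'b'), (0, 'a'), (2, 'a'), (1, 'a'), (4, 'a')]


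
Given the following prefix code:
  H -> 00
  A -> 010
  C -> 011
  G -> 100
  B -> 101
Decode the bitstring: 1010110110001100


Decoding step by step:
Bits 101 -> B
Bits 011 -> C
Bits 011 -> C
Bits 00 -> H
Bits 011 -> C
Bits 00 -> H


Decoded message: BCCHCH


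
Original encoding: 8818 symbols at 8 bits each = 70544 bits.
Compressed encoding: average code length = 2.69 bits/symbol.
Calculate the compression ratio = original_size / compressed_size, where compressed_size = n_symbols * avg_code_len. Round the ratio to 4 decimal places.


original_size = n_symbols * orig_bits = 8818 * 8 = 70544 bits
compressed_size = n_symbols * avg_code_len = 8818 * 2.69 = 23720.42 bits
ratio = original_size / compressed_size = 70544 / 23720.42 = 2.974

Compression ratio = 2.974


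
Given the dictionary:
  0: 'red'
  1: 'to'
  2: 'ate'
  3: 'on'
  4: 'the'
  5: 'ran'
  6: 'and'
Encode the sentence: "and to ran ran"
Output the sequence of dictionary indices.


Look up each word in the dictionary:
  'and' -> 6
  'to' -> 1
  'ran' -> 5
  'ran' -> 5

Encoded: [6, 1, 5, 5]


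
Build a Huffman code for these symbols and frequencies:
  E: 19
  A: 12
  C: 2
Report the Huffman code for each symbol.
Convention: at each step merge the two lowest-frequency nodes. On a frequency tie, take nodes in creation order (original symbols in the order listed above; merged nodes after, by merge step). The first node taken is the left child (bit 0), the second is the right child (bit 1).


Huffman tree construction:
Step 1: Merge C(2) + A(12) = 14
Step 2: Merge (C+A)(14) + E(19) = 33
Read each symbol's code off the tree from the root (left child = 0, right child = 1).

Codes:
  E: 1 (length 1)
  A: 01 (length 2)
  C: 00 (length 2)
Average code length: 47/33 = 1.4242 bits/symbol


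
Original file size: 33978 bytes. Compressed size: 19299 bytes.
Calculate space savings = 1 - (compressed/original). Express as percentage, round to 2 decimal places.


ratio = compressed/original = 19299/33978 = 0.567985
savings = 1 - ratio = 1 - 0.567985 = 0.432015
as a percentage: 0.432015 * 100 = 43.2%

Space savings = 1 - 19299/33978 = 43.2%


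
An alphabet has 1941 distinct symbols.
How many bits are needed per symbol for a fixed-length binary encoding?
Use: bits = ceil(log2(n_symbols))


log2(1941) = 10.9226
Bracket: 2^10 = 1024 < 1941 <= 2^11 = 2048
So ceil(log2(1941)) = 11

bits = ceil(log2(1941)) = ceil(10.9226) = 11 bits


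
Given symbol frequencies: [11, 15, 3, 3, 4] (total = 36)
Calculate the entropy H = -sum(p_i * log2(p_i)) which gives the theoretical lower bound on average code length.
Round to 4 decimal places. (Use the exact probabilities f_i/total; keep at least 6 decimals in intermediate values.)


Per-symbol terms -p_i * log2(p_i) with p_i = f_i/36:
  p = 11/36 = 0.305556: log2(p) = -1.710493, -p*log2(p) = 0.522651
  p = 15/36 = 0.416667: log2(p) = -1.263034, -p*log2(p) = 0.526264
  p = 3/36 = 0.083333: log2(p) = -3.584963, -p*log2(p) = 0.298747
  p = 3/36 = 0.083333: log2(p) = -3.584963, -p*log2(p) = 0.298747
  p = 4/36 = 0.111111: log2(p) = -3.169925, -p*log2(p) = 0.352214
H = 0.522651 + 0.526264 + 0.298747 + 0.298747 + 0.352214 = 1.998623

H = 1.9986 bits/symbol


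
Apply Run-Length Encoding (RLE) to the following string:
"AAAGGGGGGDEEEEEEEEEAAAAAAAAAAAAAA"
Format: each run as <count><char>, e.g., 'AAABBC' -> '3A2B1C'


Scanning runs left to right:
  i=0: run of 'A' x 3 -> '3A'
  i=3: run of 'G' x 6 -> '6G'
  i=9: run of 'D' x 1 -> '1D'
  i=10: run of 'E' x 9 -> '9E'
  i=19: run of 'A' x 14 -> '14A'

RLE = 3A6G1D9E14A


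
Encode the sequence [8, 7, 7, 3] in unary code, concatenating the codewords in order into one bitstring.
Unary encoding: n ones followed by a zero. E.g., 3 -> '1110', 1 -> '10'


Encode each number as n ones followed by a terminating 0:
  8 -> 111111110 (9 bits)
  7 -> 11111110 (8 bits)
  7 -> 11111110 (8 bits)
  3 -> 1110 (4 bits)
Total length = 9 + 8 + 8 + 4 = 29 bits.

Unary([8, 7, 7, 3]) = 11111111011111110111111101110 (29 bits)


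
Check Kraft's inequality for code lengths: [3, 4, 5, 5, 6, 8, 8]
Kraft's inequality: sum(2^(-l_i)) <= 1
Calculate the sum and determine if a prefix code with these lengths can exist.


Sum = 2^(-3) + 2^(-4) + 2^(-5) + 2^(-5) + 2^(-6) + 2^(-8) + 2^(-8)
    = 0.125 + 0.0625 + 0.03125 + 0.03125 + 0.015625 + 0.00390625 + 0.00390625
    = 70/256 = 0.2734375
Since 0.2734375 <= 1, Kraft's inequality IS satisfied.
A prefix code with these lengths CAN exist.

Kraft sum = 0.2734375. Satisfied.


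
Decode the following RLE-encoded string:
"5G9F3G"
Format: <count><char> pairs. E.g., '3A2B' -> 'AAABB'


Expanding each <count><char> pair:
  5G -> 'GGGGG'
  9F -> 'FFFFFFFFF'
  3G -> 'GGG'

Decoded = GGGGGFFFFFFFFFGGG


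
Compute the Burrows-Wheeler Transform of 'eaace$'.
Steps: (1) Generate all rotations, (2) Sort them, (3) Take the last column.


Rotations (sorted):
  0: $eaace -> last char: e
  1: aace$e -> last char: e
  2: ace$ea -> last char: a
  3: ce$eaa -> last char: a
  4: e$eaac -> last char: c
  5: eaace$ -> last char: $


BWT = eeaac$


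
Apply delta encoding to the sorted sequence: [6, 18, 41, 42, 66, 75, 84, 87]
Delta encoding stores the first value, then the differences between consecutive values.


First value: 6
Deltas:
  18 - 6 = 12
  41 - 18 = 23
  42 - 41 = 1
  66 - 42 = 24
  75 - 66 = 9
  84 - 75 = 9
  87 - 84 = 3


Delta encoded: [6, 12, 23, 1, 24, 9, 9, 3]


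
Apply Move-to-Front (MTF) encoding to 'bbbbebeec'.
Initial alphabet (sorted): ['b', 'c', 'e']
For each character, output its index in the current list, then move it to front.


MTF encoding:
'b': index 0 in ['b', 'c', 'e'] -> ['b', 'c', 'e']
'b': index 0 in ['b', 'c', 'e'] -> ['b', 'c', 'e']
'b': index 0 in ['b', 'c', 'e'] -> ['b', 'c', 'e']
'b': index 0 in ['b', 'c', 'e'] -> ['b', 'c', 'e']
'e': index 2 in ['b', 'c', 'e'] -> ['e', 'b', 'c']
'b': index 1 in ['e', 'b', 'c'] -> ['b', 'e', 'c']
'e': index 1 in ['b', 'e', 'c'] -> ['e', 'b', 'c']
'e': index 0 in ['e', 'b', 'c'] -> ['e', 'b', 'c']
'c': index 2 in ['e', 'b', 'c'] -> ['c', 'e', 'b']


Output: [0, 0, 0, 0, 2, 1, 1, 0, 2]


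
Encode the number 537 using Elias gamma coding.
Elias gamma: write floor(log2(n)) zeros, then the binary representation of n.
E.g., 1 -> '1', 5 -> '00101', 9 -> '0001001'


num_bits = floor(log2(537)) + 1 = 10
leading_zeros = num_bits - 1 = 9
binary(537) = 1000011001

Elias gamma(537) = '000000000' + '1000011001' = 0000000001000011001 (19 bits)


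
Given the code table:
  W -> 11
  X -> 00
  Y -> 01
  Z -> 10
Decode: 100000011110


Decoding:
10 -> Z
00 -> X
00 -> X
01 -> Y
11 -> W
10 -> Z


Result: ZXXYWZ


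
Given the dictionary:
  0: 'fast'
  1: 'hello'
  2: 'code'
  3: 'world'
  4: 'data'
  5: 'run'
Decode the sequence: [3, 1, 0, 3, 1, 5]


Look up each index in the dictionary:
  3 -> 'world'
  1 -> 'hello'
  0 -> 'fast'
  3 -> 'world'
  1 -> 'hello'
  5 -> 'run'

Decoded: "world hello fast world hello run"


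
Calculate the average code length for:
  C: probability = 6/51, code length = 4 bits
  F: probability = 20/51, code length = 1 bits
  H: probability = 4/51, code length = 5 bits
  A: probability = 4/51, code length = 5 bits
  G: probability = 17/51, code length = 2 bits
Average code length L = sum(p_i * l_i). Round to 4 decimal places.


Weighted contributions p_i * l_i:
  C: (6/51) * 4 = 24/51
  F: (20/51) * 1 = 20/51
  H: (4/51) * 5 = 20/51
  A: (4/51) * 5 = 20/51
  G: (17/51) * 2 = 34/51
Sum = (24 + 20 + 20 + 20 + 34)/51 = 118/51

L = 118/51 = 2.3137 bits/symbol


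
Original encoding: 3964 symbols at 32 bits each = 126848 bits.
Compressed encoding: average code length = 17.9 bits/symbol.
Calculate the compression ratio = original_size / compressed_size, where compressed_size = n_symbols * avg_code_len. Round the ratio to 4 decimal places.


original_size = n_symbols * orig_bits = 3964 * 32 = 126848 bits
compressed_size = n_symbols * avg_code_len = 3964 * 17.9 = 70955.6 bits
ratio = original_size / compressed_size = 126848 / 70955.6 = 1.7877

Compression ratio = 1.7877


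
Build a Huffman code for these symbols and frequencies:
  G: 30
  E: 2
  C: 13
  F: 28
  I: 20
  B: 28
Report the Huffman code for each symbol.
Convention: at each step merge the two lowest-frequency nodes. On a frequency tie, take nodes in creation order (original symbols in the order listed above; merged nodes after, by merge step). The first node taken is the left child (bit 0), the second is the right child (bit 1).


Huffman tree construction:
Step 1: Merge E(2) + C(13) = 15
Step 2: Merge (E+C)(15) + I(20) = 35
Step 3: Merge F(28) + B(28) = 56
Step 4: Merge G(30) + ((E+C)+I)(35) = 65
Step 5: Merge (F+B)(56) + (G+((E+C)+I))(65) = 121
Read each symbol's code off the tree from the root (left child = 0, right child = 1).

Codes:
  G: 10 (length 2)
  E: 1100 (length 4)
  C: 1101 (length 4)
  F: 00 (length 2)
  I: 111 (length 3)
  B: 01 (length 2)
Average code length: 292/121 = 2.4132 bits/symbol
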